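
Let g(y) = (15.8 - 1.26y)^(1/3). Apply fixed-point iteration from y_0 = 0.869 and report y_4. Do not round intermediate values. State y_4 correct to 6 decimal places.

2.342137

y_1 = g(0.869000) = 2.449941
y_2 = g(2.449941) = 2.333907
y_3 = g(2.333907) = 2.342820
y_4 = g(2.342820) = 2.342137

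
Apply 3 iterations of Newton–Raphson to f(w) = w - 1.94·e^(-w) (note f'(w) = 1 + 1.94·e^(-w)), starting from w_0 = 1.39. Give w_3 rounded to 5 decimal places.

0.83865

w_0 = 1.390000: f = 0.906794, f' = 1.483206 → w_1 = 1.390000 - (0.906794)/(1.483206) = 0.778626
w_1 = 0.778626: f = -0.111905, f' = 1.890531 → w_2 = 0.778626 - (-0.111905)/(1.890531) = 0.837818
w_2 = 0.837818: f = -0.001530, f' = 1.839348 → w_3 = 0.837818 - (-0.001530)/(1.839348) = 0.838650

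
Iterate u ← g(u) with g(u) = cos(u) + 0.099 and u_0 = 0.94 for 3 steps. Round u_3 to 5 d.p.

u_1 = g(0.940000) = 0.688788
u_2 = g(0.688788) = 0.871017
u_3 = g(0.871017) = 0.743049

0.74305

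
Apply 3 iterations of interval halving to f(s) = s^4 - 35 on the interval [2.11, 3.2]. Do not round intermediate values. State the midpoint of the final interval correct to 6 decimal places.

f(2.110000) = -15.178806, f(3.200000) = 69.857600 (opposite signs)
step 1: m = 2.655000, f(m) = 14.688753 > 0 → root in [2.110000, 2.655000]
step 2: m = 2.382500, f(m) = -2.779547 < 0 → root in [2.382500, 2.655000]
step 3: m = 2.518750, f(m) = 5.247625 > 0 → root in [2.382500, 2.518750]
Midpoint of [2.382500, 2.518750] = 2.450625

2.450625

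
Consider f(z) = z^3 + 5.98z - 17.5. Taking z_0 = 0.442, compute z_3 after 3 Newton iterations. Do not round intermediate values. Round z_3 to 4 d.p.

f'(z) = 3z^2 + 5.98
z_0 = 0.442000: f = -14.770489, f' = 6.566092 → z_1 = 0.442000 - (-14.770489)/(6.566092) = 2.691510
z_1 = 2.691510: f = 18.093135, f' = 27.712677 → z_2 = 2.691510 - (18.093135)/(27.712677) = 2.038627
z_2 = 2.038627: f = 3.163523, f' = 18.448000 → z_3 = 2.038627 - (3.163523)/(18.448000) = 1.867144

1.8671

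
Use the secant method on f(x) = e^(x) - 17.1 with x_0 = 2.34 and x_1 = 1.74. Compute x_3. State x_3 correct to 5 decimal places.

Secant update: x_(k+1) = x_k − f(x_k)·(x_k − x_(k-1))/(f(x_k) − f(x_(k-1))).
f(x_0) = -6.718763, f(x_1) = -11.402657
x_2 = 1.740000 - (-11.402657)·(1.740000 - 2.340000)/(-11.402657 - (-6.718763)) = 3.200664; f(x_2) = 7.448824
x_3 = 3.200664 - (7.448824)·(3.200664 - 1.740000)/(7.448824 - (-11.402657)) = 2.623509; f(x_3) = -3.315996

2.62351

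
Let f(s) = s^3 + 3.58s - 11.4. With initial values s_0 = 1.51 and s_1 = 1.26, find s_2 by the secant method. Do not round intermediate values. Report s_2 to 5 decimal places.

1.78285

Secant update: s_(k+1) = s_k − f(s_k)·(s_k − s_(k-1))/(f(s_k) − f(s_(k-1))).
f(s_0) = -2.551249, f(s_1) = -4.888824
s_2 = 1.260000 - (-4.888824)·(1.260000 - 1.510000)/(-4.888824 - (-2.551249)) = 1.782852; f(s_2) = 0.649516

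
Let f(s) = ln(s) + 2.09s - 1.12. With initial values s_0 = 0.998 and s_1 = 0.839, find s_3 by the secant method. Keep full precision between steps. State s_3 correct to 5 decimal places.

f(s_0) = 0.963818, f(s_1) = 0.457965
s_2 = 0.839000 - (0.457965)·(0.839000 - 0.998000)/(0.457965 - (0.963818)) = 0.695052; f(s_2) = -0.031110
s_3 = 0.695052 - (-0.031110)·(0.695052 - 0.839000)/(-0.031110 - (0.457965)) = 0.704208; f(s_3) = 0.001115

0.70421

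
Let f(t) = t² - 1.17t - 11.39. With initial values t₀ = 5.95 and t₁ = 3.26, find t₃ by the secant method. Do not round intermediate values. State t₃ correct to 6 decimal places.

4.033175

Secant update: t_(k+1) = t_k − f(t_k)·(t_k − t_(k-1))/(f(t_k) − f(t_(k-1))).
f(t_0) = 17.051000, f(t_1) = -4.576600
t_2 = 3.260000 - (-4.576600)·(3.260000 - 5.950000)/(-4.576600 - (17.051000)) = 3.829229; f(t_2) = -1.207204
t_3 = 3.829229 - (-1.207204)·(3.829229 - 3.260000)/(-1.207204 - (-4.576600)) = 4.033175; f(t_3) = 0.157686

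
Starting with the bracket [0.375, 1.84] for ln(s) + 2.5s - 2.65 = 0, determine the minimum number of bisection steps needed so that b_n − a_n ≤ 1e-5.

Initial width b − a = 1.84 − 0.375 = 1.465000.
After n steps the width is (b−a)/2^n; need (b−a)/2^n ≤ 1e-5.
So n ≥ log₂(1.465000/1e-5) = log₂(146500.0000) ≈ 17.1605.
Hence n = 18.

18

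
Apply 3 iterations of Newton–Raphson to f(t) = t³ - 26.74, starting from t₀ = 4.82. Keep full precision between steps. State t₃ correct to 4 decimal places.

2.9933

Newton update: t ← t − f(t)/f'(t).
f'(t) = 3t²
t_0 = 4.820000: f = 85.240168, f' = 69.697200 → t_1 = 4.820000 - (85.240168)/(69.697200) = 3.596993
t_1 = 3.596993: f = 19.799183, f' = 38.815075 → t_2 = 3.596993 - (19.799183)/(38.815075) = 3.086903
t_2 = 3.086903: f = 2.675003, f' = 28.586908 → t_3 = 3.086903 - (2.675003)/(28.586908) = 2.993328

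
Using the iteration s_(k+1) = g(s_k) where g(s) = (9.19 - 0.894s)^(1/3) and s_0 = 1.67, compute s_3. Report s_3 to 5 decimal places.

s_1 = g(1.670000) = 1.974426
s_2 = g(1.974426) = 1.950875
s_3 = g(1.950875) = 1.952717

1.95272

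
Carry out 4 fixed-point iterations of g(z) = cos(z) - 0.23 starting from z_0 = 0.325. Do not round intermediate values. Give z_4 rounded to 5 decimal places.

0.57439

z_1 = g(0.325000) = 0.717651
z_2 = g(0.717651) = 0.523353
z_3 = g(0.523353) = 0.636148
z_4 = g(0.636148) = 0.574390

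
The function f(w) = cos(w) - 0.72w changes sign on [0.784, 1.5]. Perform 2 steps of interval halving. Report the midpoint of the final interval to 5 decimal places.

0.87350

f(0.784000) = 0.143615, f(1.500000) = -1.009263 (opposite signs)
step 1: m = 1.142000, f(m) = -0.406464 < 0 → root in [0.784000, 1.142000]
step 2: m = 0.963000, f(m) = -0.122300 < 0 → root in [0.784000, 0.963000]
Midpoint of [0.784000, 0.963000] = 0.873500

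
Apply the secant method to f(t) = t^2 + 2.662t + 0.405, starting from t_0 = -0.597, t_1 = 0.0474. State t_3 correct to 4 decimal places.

-0.1656

Secant update: t_(k+1) = t_k − f(t_k)·(t_k − t_(k-1))/(f(t_k) − f(t_(k-1))).
f(t_0) = -0.827805, f(t_1) = 0.533426
t_2 = 0.047400 - (0.533426)·(0.047400 - -0.597000)/(0.533426 - (-0.827805)) = -0.205121; f(t_2) = -0.098958
t_3 = -0.205121 - (-0.098958)·(-0.205121 - 0.047400)/(-0.098958 - (0.533426)) = -0.165606; f(t_3) = -0.008417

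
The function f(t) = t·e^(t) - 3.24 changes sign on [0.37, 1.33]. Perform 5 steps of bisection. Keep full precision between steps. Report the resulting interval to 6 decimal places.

[1.060000, 1.090000]

f(0.370000) = -2.704338, f(1.330000) = 1.788788 (opposite signs)
step 1: m = 0.850000, f(m) = -1.251300 < 0 → root in [0.850000, 1.330000]
step 2: m = 1.090000, f(m) = 0.001959 > 0 → root in [0.850000, 1.090000]
step 3: m = 0.970000, f(m) = -0.681194 < 0 → root in [0.970000, 1.090000]
step 4: m = 1.030000, f(m) = -0.354902 < 0 → root in [1.030000, 1.090000]
step 5: m = 1.060000, f(m) = -0.180447 < 0 → root in [1.060000, 1.090000]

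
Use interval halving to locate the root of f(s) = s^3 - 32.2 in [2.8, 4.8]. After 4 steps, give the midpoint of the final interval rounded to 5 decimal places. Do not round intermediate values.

f(2.800000) = -10.248000, f(4.800000) = 78.392000 (opposite signs)
step 1: m = 3.800000, f(m) = 22.672000 > 0 → root in [2.800000, 3.800000]
step 2: m = 3.300000, f(m) = 3.737000 > 0 → root in [2.800000, 3.300000]
step 3: m = 3.050000, f(m) = -3.827375 < 0 → root in [3.050000, 3.300000]
step 4: m = 3.175000, f(m) = -0.194016 < 0 → root in [3.175000, 3.300000]
Midpoint of [3.175000, 3.300000] = 3.237500

3.23750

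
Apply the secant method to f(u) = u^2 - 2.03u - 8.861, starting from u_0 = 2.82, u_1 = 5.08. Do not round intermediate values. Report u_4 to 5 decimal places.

f(u_0) = -6.633200, f(u_1) = 6.633000
u_2 = 5.080000 - (6.633000)·(5.080000 - 2.820000)/(6.633000 - (-6.633200)) = 3.950017; f(u_2) = -1.276900
u_3 = 3.950017 - (-1.276900)·(3.950017 - 5.080000)/(-1.276900 - (6.633000)) = 4.132431; f(u_3) = -0.172850
u_4 = 4.132431 - (-0.172850)·(4.132431 - 3.950017)/(-0.172850 - (-1.276900)) = 4.160990; f(u_4) = 0.006025

4.16099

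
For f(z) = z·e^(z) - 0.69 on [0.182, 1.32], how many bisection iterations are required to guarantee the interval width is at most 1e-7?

Initial width b − a = 1.32 − 0.182 = 1.138000.
After n steps the width is (b−a)/2^n; need (b−a)/2^n ≤ 1e-7.
So n ≥ log₂(1.138000/1e-7) = log₂(11380000.0000) ≈ 23.4400.
Hence n = 24.

24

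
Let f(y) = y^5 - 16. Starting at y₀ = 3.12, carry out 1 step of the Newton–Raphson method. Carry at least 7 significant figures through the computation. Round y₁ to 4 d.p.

2.5298

Newton update: y ← y − f(y)/f'(y).
f'(y) = 5y⁴
y_0 = 3.120000: f = 279.646655, f' = 473.792717 → y_1 = 3.120000 - (279.646655)/(473.792717) = 2.529770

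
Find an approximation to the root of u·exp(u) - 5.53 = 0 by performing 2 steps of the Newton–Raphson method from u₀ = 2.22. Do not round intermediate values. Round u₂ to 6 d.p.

f'(u) = (u + 1)·exp(u)
u_0 = 2.220000: f = 14.910275, f' = 29.647605 → u_1 = 2.220000 - (14.910275)/(29.647605) = 1.717083
u_1 = 1.717083: f = 4.031173, f' = 15.129438 → u_2 = 1.717083 - (4.031173)/(15.129438) = 1.450638

1.450638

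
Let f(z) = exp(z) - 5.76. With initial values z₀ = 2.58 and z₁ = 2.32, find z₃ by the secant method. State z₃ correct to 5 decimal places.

1.79840

f(z_0) = 7.437138, f(z_1) = 4.415674
z_2 = 2.320000 - (4.415674)·(2.320000 - 2.580000)/(4.415674 - (7.437138)) = 1.940027; f(z_2) = 1.198937
z_3 = 1.940027 - (1.198937)·(1.940027 - 2.320000)/(1.198937 - (4.415674)) = 1.798404; f(z_3) = 0.279998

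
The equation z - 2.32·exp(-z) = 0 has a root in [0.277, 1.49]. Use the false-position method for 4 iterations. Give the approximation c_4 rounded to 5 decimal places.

0.92275

f(0.277000) = -1.481686, f(1.490000) = 0.967135
step 1: c = 1.010939, f(c) = 0.166744 > 0 → new bracket [0.277000, 1.010939]
step 2: c = 0.936699, f(c) = 0.027445 > 0 → new bracket [0.277000, 0.936699]
step 3: c = 0.924701, f(c) = 0.004474 > 0 → new bracket [0.277000, 0.924701]
step 4: c = 0.922752, f(c) = 0.000728 > 0 → new bracket [0.277000, 0.922752]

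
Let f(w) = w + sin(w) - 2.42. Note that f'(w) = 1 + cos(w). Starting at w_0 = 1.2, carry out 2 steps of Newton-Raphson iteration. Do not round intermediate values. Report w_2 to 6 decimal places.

1.429762

w_0 = 1.200000: f = -0.287961, f' = 1.362358 → w_1 = 1.200000 - (-0.287961)/(1.362358) = 1.411370
w_1 = 1.411370: f = -0.021312, f' = 1.158752 → w_2 = 1.411370 - (-0.021312)/(1.158752) = 1.429762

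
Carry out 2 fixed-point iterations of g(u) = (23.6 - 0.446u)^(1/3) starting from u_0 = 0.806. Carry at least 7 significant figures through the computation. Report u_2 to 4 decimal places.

2.8159

u_1 = g(0.806000) = 2.853746
u_2 = g(2.853746) = 2.815864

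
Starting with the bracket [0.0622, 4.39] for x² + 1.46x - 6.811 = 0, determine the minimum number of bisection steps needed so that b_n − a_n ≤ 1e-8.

29

Initial width b − a = 4.39 − 0.0622 = 4.327800.
After n steps the width is (b−a)/2^n; need (b−a)/2^n ≤ 1e-8.
So n ≥ log₂(4.327800/1e-8) = log₂(432780000.0000) ≈ 28.6891.
Hence n = 29.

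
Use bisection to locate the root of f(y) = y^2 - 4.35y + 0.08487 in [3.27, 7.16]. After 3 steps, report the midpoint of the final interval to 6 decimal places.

4.485625

f(3.270000) = -3.446730, f(7.160000) = 20.204470 (opposite signs)
step 1: m = 5.215000, f(m) = 4.595845 > 0 → root in [3.270000, 5.215000]
step 2: m = 4.242500, f(m) = -0.371199 < 0 → root in [4.242500, 5.215000]
step 3: m = 4.728750, f(m) = 1.875884 > 0 → root in [4.242500, 4.728750]
Midpoint of [4.242500, 4.728750] = 4.485625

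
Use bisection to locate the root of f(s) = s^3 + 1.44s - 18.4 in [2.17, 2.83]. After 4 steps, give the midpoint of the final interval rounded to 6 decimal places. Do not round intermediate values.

2.438125

f(2.170000) = -5.056887, f(2.830000) = 8.340387 (opposite signs)
step 1: m = 2.500000, f(m) = 0.825000 > 0 → root in [2.170000, 2.500000]
step 2: m = 2.335000, f(m) = -2.306655 < 0 → root in [2.335000, 2.500000]
step 3: m = 2.417500, f(m) = -0.790190 < 0 → root in [2.417500, 2.500000]
step 4: m = 2.458750, f(m) = 0.004854 > 0 → root in [2.417500, 2.458750]
Midpoint of [2.417500, 2.458750] = 2.438125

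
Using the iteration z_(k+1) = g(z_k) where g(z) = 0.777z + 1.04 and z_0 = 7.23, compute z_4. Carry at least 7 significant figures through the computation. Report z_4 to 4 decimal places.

z_1 = g(7.230000) = 6.657710
z_2 = g(6.657710) = 6.213041
z_3 = g(6.213041) = 5.867533
z_4 = g(5.867533) = 5.599073

5.5991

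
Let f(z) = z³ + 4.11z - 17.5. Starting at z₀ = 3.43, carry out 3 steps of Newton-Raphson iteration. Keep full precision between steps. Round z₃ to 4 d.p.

2.0782

Newton update: z ← z − f(z)/f'(z).
f'(z) = 3z² + 4.11
z_0 = 3.430000: f = 36.950907, f' = 39.404700 → z_1 = 3.430000 - (36.950907)/(39.404700) = 2.492272
z_1 = 2.492272: f = 8.223776, f' = 22.744253 → z_2 = 2.492272 - (8.223776)/(22.744253) = 2.130696
z_2 = 2.130696: f = 0.930226, f' = 17.729591 → z_3 = 2.130696 - (0.930226)/(17.729591) = 2.078228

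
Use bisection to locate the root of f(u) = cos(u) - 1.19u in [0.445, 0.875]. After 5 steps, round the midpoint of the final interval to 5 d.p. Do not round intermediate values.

f(0.445000) = 0.373061, f(0.875000) = -0.400253 (opposite signs)
step 1: m = 0.660000, f(m) = 0.004592 > 0 → root in [0.660000, 0.875000]
step 2: m = 0.767500, f(m) = -0.193676 < 0 → root in [0.660000, 0.767500]
step 3: m = 0.713750, f(m) = -0.093450 < 0 → root in [0.660000, 0.713750]
step 4: m = 0.686875, f(m) = -0.044150 < 0 → root in [0.660000, 0.686875]
step 5: m = 0.673438, f(m) = -0.019708 < 0 → root in [0.660000, 0.673438]
Midpoint of [0.660000, 0.673438] = 0.666719

0.66672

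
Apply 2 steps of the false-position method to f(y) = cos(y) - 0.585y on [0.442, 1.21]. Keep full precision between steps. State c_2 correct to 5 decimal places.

False-position update: c = (a·f(b) − b·f(a))/(f(b) − f(a)); replace the endpoint whose sign matches f(c).
f(0.442000) = 0.645328, f(1.210000) = -0.354831
step 1: c = 0.937533, f(c) = 0.043321 > 0 → new bracket [0.937533, 1.210000]
step 2: c = 0.967179, f(c) = 0.001824 > 0 → new bracket [0.967179, 1.210000]

0.96718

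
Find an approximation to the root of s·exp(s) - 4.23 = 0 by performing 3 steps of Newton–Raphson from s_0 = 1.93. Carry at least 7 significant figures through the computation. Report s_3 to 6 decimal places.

1.233933

f'(s) = (s + 1)·exp(s)
s_0 = 1.930000: f = 9.066755, f' = 20.186265 → s_1 = 1.930000 - (9.066755)/(20.186265) = 1.480845
s_1 = 1.480845: f = 2.280775, f' = 10.907436 → s_2 = 1.480845 - (2.280775)/(10.907436) = 1.271743
s_2 = 1.271743: f = 0.306386, f' = 8.103449 → s_3 = 1.271743 - (0.306386)/(8.103449) = 1.233933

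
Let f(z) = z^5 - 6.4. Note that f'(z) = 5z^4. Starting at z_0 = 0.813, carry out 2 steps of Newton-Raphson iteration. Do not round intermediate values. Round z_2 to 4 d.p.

z_0 = 0.813000: f = -6.044817, f' = 2.184400 → z_1 = 0.813000 - (-6.044817)/(2.184400) = 3.580266
z_1 = 3.580266: f = 581.869851, f' = 821.544849 → z_2 = 3.580266 - (581.869851)/(821.544849) = 2.872003

2.8720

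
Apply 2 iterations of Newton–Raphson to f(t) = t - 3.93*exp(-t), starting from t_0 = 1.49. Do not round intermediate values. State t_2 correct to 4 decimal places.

1.1924

f'(t) = 1 + 3.93*exp(-t)
t_0 = 1.490000: f = 0.604285, f' = 1.885715 → t_1 = 1.490000 - (0.604285)/(1.885715) = 1.169546
t_1 = 1.169546: f = -0.050751, f' = 2.220296 → t_2 = 1.169546 - (-0.050751)/(2.220296) = 1.192403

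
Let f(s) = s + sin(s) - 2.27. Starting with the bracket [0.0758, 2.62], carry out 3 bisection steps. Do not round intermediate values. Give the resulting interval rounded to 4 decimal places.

f(0.075800) = -2.118473, f(2.620000) = 0.848262 (opposite signs)
step 1: m = 1.347900, f(m) = 0.053161 > 0 → root in [0.075800, 1.347900]
step 2: m = 0.711850, f(m) = -0.904914 < 0 → root in [0.711850, 1.347900]
step 3: m = 1.029875, f(m) = -0.382890 < 0 → root in [1.029875, 1.347900]

[1.0299, 1.3479]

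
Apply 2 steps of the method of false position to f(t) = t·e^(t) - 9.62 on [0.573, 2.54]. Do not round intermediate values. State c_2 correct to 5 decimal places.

1.42300

f(0.573000) = -8.603739, f(2.540000) = 22.586364
step 1: c = 1.115594, f(c) = -6.215900 < 0 → new bracket [1.115594, 2.540000]
step 2: c = 1.422999, f(c) = -3.715200 < 0 → new bracket [1.422999, 2.540000]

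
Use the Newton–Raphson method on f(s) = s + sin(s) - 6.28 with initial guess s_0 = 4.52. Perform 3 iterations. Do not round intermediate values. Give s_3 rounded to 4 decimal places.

6.6017

f'(s) = 1 + cos(s)
s_0 = 4.520000: f = -2.741550, f' = 0.808796 → s_1 = 4.520000 - (-2.741550)/(0.808796) = 7.909670
s_1 = 7.909670: f = 2.628120, f' = 0.944341 → s_2 = 7.909670 - (2.628120)/(0.944341) = 5.126649
s_2 = 5.126649: f = -2.068766, f' = 1.402512 → s_3 = 5.126649 - (-2.068766)/(1.402512) = 6.601691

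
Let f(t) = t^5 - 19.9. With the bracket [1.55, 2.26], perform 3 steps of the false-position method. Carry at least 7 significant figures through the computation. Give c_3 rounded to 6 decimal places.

1.801212

False-position update: c = (a·f(b) − b·f(a))/(f(b) − f(a)); replace the endpoint whose sign matches f(c).
f(1.550000) = -10.953390, f(2.260000) = 39.057926
step 1: c = 1.705503, f(c) = -5.470132 < 0 → new bracket [1.705503, 2.260000]
step 2: c = 1.773621, f(c) = -2.348901 < 0 → new bracket [1.773621, 2.260000]
step 3: c = 1.801212, f(c) = -0.940610 < 0 → new bracket [1.801212, 2.260000]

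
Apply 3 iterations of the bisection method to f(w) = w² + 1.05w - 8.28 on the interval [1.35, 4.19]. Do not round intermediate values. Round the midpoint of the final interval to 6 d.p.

f(1.350000) = -5.040000, f(4.190000) = 13.675600 (opposite signs)
step 1: m = 2.770000, f(m) = 2.301400 > 0 → root in [1.350000, 2.770000]
step 2: m = 2.060000, f(m) = -1.873400 < 0 → root in [2.060000, 2.770000]
step 3: m = 2.415000, f(m) = 0.087975 > 0 → root in [2.060000, 2.415000]
Midpoint of [2.060000, 2.415000] = 2.237500

2.237500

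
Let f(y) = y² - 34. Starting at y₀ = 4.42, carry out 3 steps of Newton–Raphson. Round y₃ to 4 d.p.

5.8310

Newton update: y ← y − f(y)/f'(y).
f'(y) = 2y
y_0 = 4.420000: f = -14.463600, f' = 8.840000 → y_1 = 4.420000 - (-14.463600)/(8.840000) = 6.056154
y_1 = 6.056154: f = 2.676999, f' = 12.112308 → y_2 = 6.056154 - (2.676999)/(12.112308) = 5.835139
y_2 = 5.835139: f = 0.048848, f' = 11.670278 → y_3 = 5.835139 - (0.048848)/(11.670278) = 5.830953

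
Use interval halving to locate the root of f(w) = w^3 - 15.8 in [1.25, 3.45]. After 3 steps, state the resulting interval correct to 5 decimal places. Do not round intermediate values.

[2.35000, 2.62500]

f(1.250000) = -13.846875, f(3.450000) = 25.263625 (opposite signs)
step 1: m = 2.350000, f(m) = -2.822125 < 0 → root in [2.350000, 3.450000]
step 2: m = 2.900000, f(m) = 8.589000 > 0 → root in [2.350000, 2.900000]
step 3: m = 2.625000, f(m) = 2.287891 > 0 → root in [2.350000, 2.625000]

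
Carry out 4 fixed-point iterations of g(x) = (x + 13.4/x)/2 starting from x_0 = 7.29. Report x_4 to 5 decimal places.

3.66060

x_1 = g(7.290000) = 4.564067
x_2 = g(4.564067) = 3.750023
x_3 = g(3.750023) = 3.661667
x_4 = g(3.661667) = 3.660601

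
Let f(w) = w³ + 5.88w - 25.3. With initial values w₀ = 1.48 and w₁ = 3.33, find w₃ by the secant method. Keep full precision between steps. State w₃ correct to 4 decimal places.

2.2108

Secant update: w_(k+1) = w_k − f(w_k)·(w_k − w_(k-1))/(f(w_k) − f(w_(k-1))).
f(w_0) = -13.355808, f(w_1) = 31.206437
w_2 = 3.330000 - (31.206437)·(3.330000 - 1.480000)/(31.206437 - (-13.355808)) = 2.034466; f(w_2) = -4.916582
w_3 = 2.034466 - (-4.916582)·(2.034466 - 3.330000)/(-4.916582 - (31.206437)) = 2.210797; f(w_3) = -1.494978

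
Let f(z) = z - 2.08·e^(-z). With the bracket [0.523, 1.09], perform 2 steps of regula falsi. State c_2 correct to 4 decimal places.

0.8723

f(0.523000) = -0.709898, f(1.090000) = 0.390670
step 1: c = 0.888731, f(c) = 0.033483 > 0 → new bracket [0.523000, 0.888731]
step 2: c = 0.872258, f(c) = 0.002805 > 0 → new bracket [0.523000, 0.872258]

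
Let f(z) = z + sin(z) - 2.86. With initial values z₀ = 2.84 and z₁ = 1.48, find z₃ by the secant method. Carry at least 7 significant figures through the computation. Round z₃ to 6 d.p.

2.022436

f(z_0) = 0.277041, f(z_1) = -0.384119
z_2 = 1.480000 - (-0.384119)·(1.480000 - 2.840000)/(-0.384119 - (0.277041)) = 2.270129; f(z_2) = 0.175401
z_3 = 2.270129 - (0.175401)·(2.270129 - 1.480000)/(0.175401 - (-0.384119)) = 2.022436; f(z_3) = 0.062169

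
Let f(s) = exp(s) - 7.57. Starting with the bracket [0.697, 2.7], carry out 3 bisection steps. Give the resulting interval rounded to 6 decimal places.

[1.948875, 2.199250]

f(0.697000) = -5.562279, f(2.700000) = 7.309732 (opposite signs)
step 1: m = 1.698500, f(m) = -2.104257 < 0 → root in [1.698500, 2.700000]
step 2: m = 2.199250, f(m) = 1.448247 > 0 → root in [1.698500, 2.199250]
step 3: m = 1.948875, f(m) = -0.549215 < 0 → root in [1.948875, 2.199250]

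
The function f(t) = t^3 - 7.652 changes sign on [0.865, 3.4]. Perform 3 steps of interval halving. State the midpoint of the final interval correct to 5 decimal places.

f(0.865000) = -7.004785, f(3.400000) = 31.652000 (opposite signs)
step 1: m = 2.132500, f(m) = 2.045664 > 0 → root in [0.865000, 2.132500]
step 2: m = 1.498750, f(m) = -4.285430 < 0 → root in [1.498750, 2.132500]
step 3: m = 1.815625, f(m) = -1.666803 < 0 → root in [1.815625, 2.132500]
Midpoint of [1.815625, 2.132500] = 1.974062

1.97406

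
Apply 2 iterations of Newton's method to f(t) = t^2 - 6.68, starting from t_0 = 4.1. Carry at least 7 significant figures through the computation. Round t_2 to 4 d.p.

f'(t) = 2t
t_0 = 4.100000: f = 10.130000, f' = 8.200000 → t_1 = 4.100000 - (10.130000)/(8.200000) = 2.864634
t_1 = 2.864634: f = 1.526129, f' = 5.729268 → t_2 = 2.864634 - (1.526129)/(5.729268) = 2.598260

2.5983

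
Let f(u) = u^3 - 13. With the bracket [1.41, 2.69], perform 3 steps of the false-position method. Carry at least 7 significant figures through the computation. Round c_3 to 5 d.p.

f(1.410000) = -10.196779, f(2.690000) = 6.465109
step 1: c = 2.193337, f(c) = -2.448451 < 0 → new bracket [2.193337, 2.690000]
step 2: c = 2.329765, f(c) = -0.354495 < 0 → new bracket [2.329765, 2.690000]
step 3: c = 2.348490, f(c) = -0.047120 < 0 → new bracket [2.348490, 2.690000]

2.34849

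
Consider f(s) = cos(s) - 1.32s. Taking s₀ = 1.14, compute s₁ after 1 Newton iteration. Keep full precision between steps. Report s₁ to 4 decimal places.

0.6522

f'(s) = -sin(s) - 1.32
s_0 = 1.140000: f = -1.087205, f' = -2.228633 → s_1 = 1.140000 - (-1.087205)/(-2.228633) = 0.652165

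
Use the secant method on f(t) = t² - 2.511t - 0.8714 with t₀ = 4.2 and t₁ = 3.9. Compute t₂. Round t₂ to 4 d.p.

Secant update: t_(k+1) = t_k − f(t_k)·(t_k − t_(k-1))/(f(t_k) − f(t_(k-1))).
f(t_0) = 6.222400, f(t_1) = 4.545700
t_2 = 3.900000 - (4.545700)·(3.900000 - 4.200000)/(4.545700 - (6.222400)) = 3.086670; f(t_2) = 0.905504

3.0867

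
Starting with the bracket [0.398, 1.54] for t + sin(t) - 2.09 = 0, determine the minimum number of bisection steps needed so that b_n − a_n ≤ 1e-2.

7

Initial width b − a = 1.54 − 0.398 = 1.142000.
After n steps the width is (b−a)/2^n; need (b−a)/2^n ≤ 1e-2.
So n ≥ log₂(1.142000/1e-2) = log₂(114.2000) ≈ 6.8354.
Hence n = 7.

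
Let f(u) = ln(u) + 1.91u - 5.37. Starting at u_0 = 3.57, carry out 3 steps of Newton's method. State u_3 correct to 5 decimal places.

2.36160

f'(u) = 1/u + 1.91
u_0 = 3.570000: f = 2.721266, f' = 2.190112 → u_1 = 3.570000 - (2.721266)/(2.190112) = 2.327477
u_1 = 2.327477: f = -0.079735, f' = 2.339650 → u_2 = 2.327477 - (-0.079735)/(2.339650) = 2.361556
u_2 = 2.361556: f = -0.000106, f' = 2.333450 → u_3 = 2.361556 - (-0.000106)/(2.333450) = 2.361602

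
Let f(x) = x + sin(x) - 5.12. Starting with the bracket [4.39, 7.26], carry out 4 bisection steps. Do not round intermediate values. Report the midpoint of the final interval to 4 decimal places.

f(4.390000) = -1.678481, f(7.260000) = 2.968719 (opposite signs)
step 1: m = 5.825000, f(m) = 0.262679 > 0 → root in [4.390000, 5.825000]
step 2: m = 5.107500, f(m) = -0.935454 < 0 → root in [5.107500, 5.825000]
step 3: m = 5.466250, f(m) = -0.382802 < 0 → root in [5.466250, 5.825000]
step 4: m = 5.645625, f(m) = -0.069612 < 0 → root in [5.645625, 5.825000]
Midpoint of [5.645625, 5.825000] = 5.735312

5.7353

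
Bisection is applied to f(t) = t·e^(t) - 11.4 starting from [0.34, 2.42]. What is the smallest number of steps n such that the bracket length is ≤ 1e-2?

8

Initial width b − a = 2.42 − 0.34 = 2.080000.
After n steps the width is (b−a)/2^n; need (b−a)/2^n ≤ 1e-2.
So n ≥ log₂(2.080000/1e-2) = log₂(208.0000) ≈ 7.7004.
Hence n = 8.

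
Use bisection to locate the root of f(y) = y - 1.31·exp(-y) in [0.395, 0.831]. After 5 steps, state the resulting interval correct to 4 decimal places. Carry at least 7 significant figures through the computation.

[0.6675, 0.6811]

f(0.395000) = -0.487521, f(0.831000) = 0.260346 (opposite signs)
step 1: m = 0.613000, f(m) = -0.096657 < 0 → root in [0.613000, 0.831000]
step 2: m = 0.722000, f(m) = 0.085629 > 0 → root in [0.613000, 0.722000]
step 3: m = 0.667500, f(m) = -0.004516 < 0 → root in [0.667500, 0.722000]
step 4: m = 0.694750, f(m) = 0.040799 > 0 → root in [0.667500, 0.694750]
step 5: m = 0.681125, f(m) = 0.018203 > 0 → root in [0.667500, 0.681125]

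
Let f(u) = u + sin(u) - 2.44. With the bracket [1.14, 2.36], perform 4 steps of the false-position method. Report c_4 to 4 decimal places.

1.4479

f(1.140000) = -0.391367, f(2.360000) = 0.624411
step 1: c = 1.610051, f(c) = 0.169281 > 0 → new bracket [1.140000, 1.610051]
step 2: c = 1.468125, f(c) = 0.022859 > 0 → new bracket [1.140000, 1.468125]
step 3: c = 1.450017, f(c) = 0.002733 > 0 → new bracket [1.140000, 1.450017]
step 4: c = 1.447868, f(c) = 0.000322 > 0 → new bracket [1.140000, 1.447868]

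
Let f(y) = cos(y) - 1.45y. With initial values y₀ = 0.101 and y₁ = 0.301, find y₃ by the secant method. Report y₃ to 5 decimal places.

0.57531

f(y_0) = 0.848454, f(y_1) = 0.518590
y_2 = 0.301000 - (0.518590)·(0.301000 - 0.101000)/(0.518590 - (0.848454)) = 0.615427; f(y_2) = -0.075843
y_3 = 0.615427 - (-0.075843)·(0.615427 - 0.301000)/(-0.075843 - (0.518590)) = 0.575310; f(y_3) = 0.004824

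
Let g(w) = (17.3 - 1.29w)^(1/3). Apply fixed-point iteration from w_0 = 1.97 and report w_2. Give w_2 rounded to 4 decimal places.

w_1 = g(1.970000) = 2.452916
w_2 = g(2.452916) = 2.417906

2.4179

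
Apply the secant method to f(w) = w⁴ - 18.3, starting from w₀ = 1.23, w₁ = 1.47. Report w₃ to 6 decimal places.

Secant update: w_(k+1) = w_k − f(w_k)·(w_k − w_(k-1))/(f(w_k) − f(w_(k-1))).
f(w_0) = -16.011134, f(w_1) = -13.630511
w_2 = 1.470000 - (-13.630511)·(1.470000 - 1.230000)/(-13.630511 - (-16.011134)) = 2.844146; f(w_2) = 47.134612
w_3 = 2.844146 - (47.134612)·(2.844146 - 1.470000)/(47.134612 - (-13.630511)) = 1.778241; f(w_3) = -8.300860

1.778241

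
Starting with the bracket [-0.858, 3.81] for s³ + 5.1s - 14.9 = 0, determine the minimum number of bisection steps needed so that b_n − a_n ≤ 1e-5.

Initial width b − a = 3.81 − -0.858 = 4.668000.
After n steps the width is (b−a)/2^n; need (b−a)/2^n ≤ 1e-5.
So n ≥ log₂(4.668000/1e-5) = log₂(466800.0000) ≈ 18.8324.
Hence n = 19.

19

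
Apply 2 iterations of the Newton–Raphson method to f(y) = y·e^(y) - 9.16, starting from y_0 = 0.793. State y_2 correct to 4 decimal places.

f'(y) = (y + 1)·e^(y)
y_0 = 0.793000: f = -7.407457, f' = 3.962560 → y_1 = 0.793000 - (-7.407457)/(3.962560) = 2.662362
y_1 = 2.662362: f = 28.991885, f' = 52.481976 → y_2 = 2.662362 - (28.991885)/(52.481976) = 2.109946

2.1099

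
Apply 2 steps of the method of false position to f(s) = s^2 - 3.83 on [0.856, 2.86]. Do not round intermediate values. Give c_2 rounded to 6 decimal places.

f(0.856000) = -3.097264, f(2.860000) = 4.349600
step 1: c = 1.689494, f(c) = -0.975610 < 0 → new bracket [1.689494, 2.860000]
step 2: c = 1.903938, f(c) = -0.205021 < 0 → new bracket [1.903938, 2.860000]

1.903938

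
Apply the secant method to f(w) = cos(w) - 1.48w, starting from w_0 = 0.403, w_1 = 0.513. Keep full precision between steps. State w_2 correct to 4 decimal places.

f(w_0) = 0.323449, f(w_1) = 0.112036
w_2 = 0.513000 - (0.112036)·(0.513000 - 0.403000)/(0.112036 - (0.323449)) = 0.571293; f(w_2) = -0.004312

0.5713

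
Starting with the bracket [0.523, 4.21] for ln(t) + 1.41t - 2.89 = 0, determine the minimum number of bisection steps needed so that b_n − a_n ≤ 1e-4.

Initial width b − a = 4.21 − 0.523 = 3.687000.
After n steps the width is (b−a)/2^n; need (b−a)/2^n ≤ 1e-4.
So n ≥ log₂(3.687000/1e-4) = log₂(36870.0000) ≈ 15.1702.
Hence n = 16.

16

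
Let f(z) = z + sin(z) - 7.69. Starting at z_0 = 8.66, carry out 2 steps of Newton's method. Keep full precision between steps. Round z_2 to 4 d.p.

f'(z) = 1 + cos(z)
z_0 = 8.660000: f = 1.662377, f' = 0.278464 → z_1 = 8.660000 - (1.662377)/(0.278464) = 2.690189
z_1 = 2.690189: f = -4.563582, f' = 0.100164 → z_2 = 2.690189 - (-4.563582)/(0.100164) = 48.251131

48.2511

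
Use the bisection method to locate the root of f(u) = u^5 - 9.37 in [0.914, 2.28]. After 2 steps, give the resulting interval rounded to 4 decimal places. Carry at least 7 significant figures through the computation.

f(0.914000) = -8.732132, f(2.280000) = 52.243267 (opposite signs)
step 1: m = 1.597000, f(m) = 1.017824 > 0 → root in [0.914000, 1.597000]
step 2: m = 1.255500, f(m) = -6.250510 < 0 → root in [1.255500, 1.597000]

[1.2555, 1.5970]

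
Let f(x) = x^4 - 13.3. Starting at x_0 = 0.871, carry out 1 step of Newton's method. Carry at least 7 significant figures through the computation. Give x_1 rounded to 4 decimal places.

5.6852

f'(x) = 4x^3
x_0 = 0.871000: f = -12.724464, f' = 2.643105 → x_1 = 0.871000 - (-12.724464)/(2.643105) = 5.685210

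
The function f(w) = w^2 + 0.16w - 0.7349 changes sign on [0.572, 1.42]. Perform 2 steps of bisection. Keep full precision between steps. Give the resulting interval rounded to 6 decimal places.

[0.572000, 0.784000]

f(0.572000) = -0.316196, f(1.420000) = 1.508700 (opposite signs)
step 1: m = 0.996000, f(m) = 0.416476 > 0 → root in [0.572000, 0.996000]
step 2: m = 0.784000, f(m) = 0.005196 > 0 → root in [0.572000, 0.784000]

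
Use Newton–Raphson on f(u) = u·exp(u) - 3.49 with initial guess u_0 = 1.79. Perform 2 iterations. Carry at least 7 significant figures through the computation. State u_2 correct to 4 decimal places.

f'(u) = (u + 1)·exp(u)
u_0 = 1.790000: f = 7.231120, f' = 16.710572 → u_1 = 1.790000 - (7.231120)/(16.710572) = 1.357273
u_1 = 1.357273: f = 1.783794, f' = 9.159376 → u_2 = 1.357273 - (1.783794)/(9.159376) = 1.162522

1.1625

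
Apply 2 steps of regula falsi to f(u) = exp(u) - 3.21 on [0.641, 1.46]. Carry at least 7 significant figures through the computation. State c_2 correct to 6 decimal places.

1.155092

False-position update: c = (a·f(b) − b·f(a))/(f(b) − f(a)); replace the endpoint whose sign matches f(c).
f(0.641000) = -1.311622, f(1.460000) = 1.095960
step 1: c = 1.087181, f(c) = -0.244097 < 0 → new bracket [1.087181, 1.460000]
step 2: c = 1.155092, f(c) = -0.035685 < 0 → new bracket [1.155092, 1.460000]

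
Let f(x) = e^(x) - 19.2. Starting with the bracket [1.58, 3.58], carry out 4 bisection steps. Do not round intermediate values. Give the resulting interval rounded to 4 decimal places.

f(1.580000) = -14.345044, f(3.580000) = 16.673541 (opposite signs)
step 1: m = 2.580000, f(m) = -6.002862 < 0 → root in [2.580000, 3.580000]
step 2: m = 3.080000, f(m) = 2.558402 > 0 → root in [2.580000, 3.080000]
step 3: m = 2.830000, f(m) = -2.254539 < 0 → root in [2.830000, 3.080000]
step 4: m = 2.955000, f(m) = 0.001723 > 0 → root in [2.830000, 2.955000]

[2.8300, 2.9550]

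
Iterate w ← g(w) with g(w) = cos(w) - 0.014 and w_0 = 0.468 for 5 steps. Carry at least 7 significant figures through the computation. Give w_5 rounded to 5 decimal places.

0.76067

w_1 = g(0.468000) = 0.878472
w_2 = g(0.878472) = 0.624328
w_3 = g(0.624328) = 0.797356
w_4 = g(0.797356) = 0.684601
w_5 = g(0.684601) = 0.760672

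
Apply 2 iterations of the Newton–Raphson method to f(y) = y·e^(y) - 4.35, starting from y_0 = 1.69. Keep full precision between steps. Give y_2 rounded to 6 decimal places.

Newton update: y ← y − f(y)/f'(y).
f'(y) = (y + 1)·e^(y)
y_0 = 1.690000: f = 4.808922, f' = 14.578403 → y_1 = 1.690000 - (4.808922)/(14.578403) = 1.360134
y_1 = 1.360134: f = 0.950053, f' = 9.196768 → y_2 = 1.360134 - (0.950053)/(9.196768) = 1.256831

1.256831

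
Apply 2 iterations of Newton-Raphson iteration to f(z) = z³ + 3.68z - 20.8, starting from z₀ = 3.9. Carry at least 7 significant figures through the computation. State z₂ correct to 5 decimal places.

2.38620

f'(z) = 3z² + 3.68
z_0 = 3.900000: f = 52.871000, f' = 49.310000 → z_1 = 3.900000 - (52.871000)/(49.310000) = 2.827783
z_1 = 2.827783: f = 12.218214, f' = 27.669077 → z_2 = 2.827783 - (12.218214)/(27.669077) = 2.386200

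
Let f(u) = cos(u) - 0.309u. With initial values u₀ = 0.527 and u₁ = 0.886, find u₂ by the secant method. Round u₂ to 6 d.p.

1.261765

f(u_0) = 0.701477, f(u_1) = 0.358741
u_2 = 0.886000 - (0.358741)·(0.886000 - 0.527000)/(0.358741 - (0.701477)) = 1.261765; f(u_2) = -0.085750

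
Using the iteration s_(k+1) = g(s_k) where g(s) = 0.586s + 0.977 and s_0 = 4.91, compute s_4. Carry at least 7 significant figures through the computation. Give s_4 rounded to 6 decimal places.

2.660613

s_1 = g(4.910000) = 3.854260
s_2 = g(3.854260) = 3.235596
s_3 = g(3.235596) = 2.873059
s_4 = g(2.873059) = 2.660613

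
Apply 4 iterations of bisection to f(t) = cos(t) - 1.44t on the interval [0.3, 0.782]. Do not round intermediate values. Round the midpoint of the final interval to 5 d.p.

0.58619

f(0.300000) = 0.523336, f(0.782000) = -0.416574 (opposite signs)
step 1: m = 0.541000, f(m) = 0.078154 > 0 → root in [0.541000, 0.782000]
step 2: m = 0.661500, f(m) = -0.163488 < 0 → root in [0.541000, 0.661500]
step 3: m = 0.601250, f(m) = -0.041171 < 0 → root in [0.541000, 0.601250]
step 4: m = 0.571125, f(m) = 0.018873 > 0 → root in [0.571125, 0.601250]
Midpoint of [0.571125, 0.601250] = 0.586188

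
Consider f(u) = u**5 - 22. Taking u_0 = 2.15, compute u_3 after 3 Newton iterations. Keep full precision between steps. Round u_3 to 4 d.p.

f'(u) = 5u**4
u_0 = 2.150000: f = 23.940138, f' = 106.837531 → u_1 = 2.150000 - (23.940138)/(106.837531) = 1.925920
u_1 = 1.925920: f = 4.496675, f' = 68.789651 → u_2 = 1.925920 - (4.496675)/(68.789651) = 1.860552
u_2 = 1.860552: f = 0.295061, f' = 59.915190 → u_3 = 1.860552 - (0.295061)/(59.915190) = 1.855627

1.8556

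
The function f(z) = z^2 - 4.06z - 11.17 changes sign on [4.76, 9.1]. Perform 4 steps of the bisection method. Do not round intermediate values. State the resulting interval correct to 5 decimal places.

[5.84500, 6.11625]

f(4.760000) = -7.838000, f(9.100000) = 34.694000 (opposite signs)
step 1: m = 6.930000, f(m) = 8.719100 > 0 → root in [4.760000, 6.930000]
step 2: m = 5.845000, f(m) = -0.736675 < 0 → root in [5.845000, 6.930000]
step 3: m = 6.387500, f(m) = 3.696906 > 0 → root in [5.845000, 6.387500]
step 4: m = 6.116250, f(m) = 1.406539 > 0 → root in [5.845000, 6.116250]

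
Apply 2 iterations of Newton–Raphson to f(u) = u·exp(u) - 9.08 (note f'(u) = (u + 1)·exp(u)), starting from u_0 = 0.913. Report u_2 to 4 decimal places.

1.9016

u_0 = 0.913000: f = -6.804999, f' = 4.766788 → u_1 = 0.913000 - (-6.804999)/(4.766788) = 2.340586
u_1 = 2.340586: f = 15.232413, f' = 34.699732 → u_2 = 2.340586 - (15.232413)/(34.699732) = 1.901608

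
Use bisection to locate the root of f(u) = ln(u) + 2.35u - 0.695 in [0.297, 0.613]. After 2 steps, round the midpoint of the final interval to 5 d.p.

0.57350

f(0.297000) = -1.211073, f(0.613000) = 0.256160 (opposite signs)
step 1: m = 0.455000, f(m) = -0.413208 < 0 → root in [0.455000, 0.613000]
step 2: m = 0.534000, f(m) = -0.067459 < 0 → root in [0.534000, 0.613000]
Midpoint of [0.534000, 0.613000] = 0.573500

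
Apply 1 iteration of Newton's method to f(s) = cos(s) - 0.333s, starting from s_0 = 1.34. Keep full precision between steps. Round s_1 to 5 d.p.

1.17355

f'(s) = -sin(s) - 0.333
s_0 = 1.340000: f = -0.217467, f' = -1.306485 → s_1 = 1.340000 - (-0.217467)/(-1.306485) = 1.173548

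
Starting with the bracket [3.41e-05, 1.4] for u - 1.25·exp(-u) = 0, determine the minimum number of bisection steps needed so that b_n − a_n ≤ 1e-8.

28

Initial width b − a = 1.4 − 3.41e-05 = 1.399966.
After n steps the width is (b−a)/2^n; need (b−a)/2^n ≤ 1e-8.
So n ≥ log₂(1.399966/1e-8) = log₂(139996590.0000) ≈ 27.0608.
Hence n = 28.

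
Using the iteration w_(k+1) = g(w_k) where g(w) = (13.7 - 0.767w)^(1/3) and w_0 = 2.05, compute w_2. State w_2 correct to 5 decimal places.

2.28547

w_1 = g(2.050000) = 2.297518
w_2 = g(2.297518) = 2.285466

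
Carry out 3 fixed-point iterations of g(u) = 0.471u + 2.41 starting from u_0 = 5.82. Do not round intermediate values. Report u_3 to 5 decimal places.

4.68786

u_1 = g(5.820000) = 5.151220
u_2 = g(5.151220) = 4.836225
u_3 = g(4.836225) = 4.687862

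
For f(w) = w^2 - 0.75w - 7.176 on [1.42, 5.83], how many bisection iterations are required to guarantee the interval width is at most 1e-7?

Initial width b − a = 5.83 − 1.42 = 4.410000.
After n steps the width is (b−a)/2^n; need (b−a)/2^n ≤ 1e-7.
So n ≥ log₂(4.410000/1e-7) = log₂(44100000.0000) ≈ 25.3943.
Hence n = 26.

26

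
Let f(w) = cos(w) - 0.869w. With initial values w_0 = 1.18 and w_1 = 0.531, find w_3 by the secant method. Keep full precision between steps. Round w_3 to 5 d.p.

0.80242

f(w_0) = -0.644495, f(w_1) = 0.400862
w_2 = 0.531000 - (0.400862)·(0.531000 - 1.180000)/(0.400862 - (-0.644495)) = 0.779871; f(w_2) = 0.033296
w_3 = 0.779871 - (0.033296)·(0.779871 - 0.531000)/(0.033296 - (0.400862)) = 0.802415; f(w_3) = -0.002327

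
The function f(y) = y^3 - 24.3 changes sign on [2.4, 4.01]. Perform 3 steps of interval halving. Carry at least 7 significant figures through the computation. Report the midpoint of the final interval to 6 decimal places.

2.903125

f(2.400000) = -10.476000, f(4.010000) = 40.181201 (opposite signs)
step 1: m = 3.205000, f(m) = 8.621840 > 0 → root in [2.400000, 3.205000]
step 2: m = 2.802500, f(m) = -2.289147 < 0 → root in [2.802500, 3.205000]
step 3: m = 3.003750, f(m) = 2.801377 > 0 → root in [2.802500, 3.003750]
Midpoint of [2.802500, 3.003750] = 2.903125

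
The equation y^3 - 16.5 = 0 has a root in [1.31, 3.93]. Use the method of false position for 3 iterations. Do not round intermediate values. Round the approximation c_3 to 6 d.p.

f(1.310000) = -14.251909, f(3.930000) = 44.198457
step 1: c = 1.948833, f(c) = -9.098434 < 0 → new bracket [1.948833, 3.930000]
step 2: c = 2.287042, f(c) = -4.537483 < 0 → new bracket [2.287042, 3.930000]
step 3: c = 2.440007, f(c) = -1.973087 < 0 → new bracket [2.440007, 3.930000]

2.440007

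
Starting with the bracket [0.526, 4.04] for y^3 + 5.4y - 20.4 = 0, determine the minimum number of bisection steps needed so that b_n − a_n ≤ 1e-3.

12

Initial width b − a = 4.04 − 0.526 = 3.514000.
After n steps the width is (b−a)/2^n; need (b−a)/2^n ≤ 1e-3.
So n ≥ log₂(3.514000/1e-3) = log₂(3514.0000) ≈ 11.7789.
Hence n = 12.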